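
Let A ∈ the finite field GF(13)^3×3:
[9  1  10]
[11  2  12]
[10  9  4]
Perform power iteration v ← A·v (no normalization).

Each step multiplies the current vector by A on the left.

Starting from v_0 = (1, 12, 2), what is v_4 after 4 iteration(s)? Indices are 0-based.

v_0 = (1, 12, 2).
v_1 = A·v_0 = (2, 7, 9).
v_2 = A·v_1 = (11, 1, 2).
v_3 = A·v_2 = (3, 4, 10).
v_4 = A·v_3 = (1, 5, 2).

v_4 = (1, 5, 2)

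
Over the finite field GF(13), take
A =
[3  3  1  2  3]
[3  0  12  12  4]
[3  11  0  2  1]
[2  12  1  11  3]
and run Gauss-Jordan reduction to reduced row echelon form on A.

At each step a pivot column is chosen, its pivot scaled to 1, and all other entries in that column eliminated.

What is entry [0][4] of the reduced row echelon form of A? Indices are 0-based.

pivot(0,0)=3: scale R0 → (1, 1, 9, 5, 1)
  clear (1,0): R1 −= (3)R0 → (0, 10, 11, 10, 1)
  clear (2,0): R2 −= (3)R0 → (0, 8, 12, 0, 11)
  clear (3,0): R3 −= (2)R0 → (0, 10, 9, 1, 1)
pivot(1,1)=10: scale R1 → (0, 1, 5, 1, 4)
  clear (0,1): R0 −= (1)R1 → (1, 0, 4, 4, 10)
  clear (2,1): R2 −= (8)R1 → (0, 0, 11, 5, 5)
  clear (3,1): R3 −= (10)R1 → (0, 0, 11, 4, 0)
pivot(2,2)=11: scale R2 → (0, 0, 1, 4, 4)
  clear (0,2): R0 −= (4)R2 → (1, 0, 0, 1, 7)
  clear (1,2): R1 −= (5)R2 → (0, 1, 0, 7, 10)
  clear (3,2): R3 −= (11)R2 → (0, 0, 0, 12, 8)
pivot(3,3)=12: scale R3 → (0, 0, 0, 1, 5)
  clear (0,3): R0 −= (1)R3 → (1, 0, 0, 0, 2)
  clear (1,3): R1 −= (7)R3 → (0, 1, 0, 0, 1)
  clear (2,3): R2 −= (4)R3 → (0, 0, 1, 0, 10)

M[0][4] = 2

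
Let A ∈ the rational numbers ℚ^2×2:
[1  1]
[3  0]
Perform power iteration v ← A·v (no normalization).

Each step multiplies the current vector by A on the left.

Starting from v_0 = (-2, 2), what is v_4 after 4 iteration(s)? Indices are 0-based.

v_0 = (-2, 2).
v_1 = A·v_0 = (0, -6).
v_2 = A·v_1 = (-6, 0).
v_3 = A·v_2 = (-6, -18).
v_4 = A·v_3 = (-24, -18).

v_4 = (-24, -18)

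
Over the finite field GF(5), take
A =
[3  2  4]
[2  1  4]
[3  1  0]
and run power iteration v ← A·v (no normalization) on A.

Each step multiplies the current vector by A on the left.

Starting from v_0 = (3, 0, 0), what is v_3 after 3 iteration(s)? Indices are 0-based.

v_3 = (2, 2, 0)

v_0 = (3, 0, 0).
v_1 = A·v_0 = (4, 1, 4).
v_2 = A·v_1 = (0, 0, 3).
v_3 = A·v_2 = (2, 2, 0).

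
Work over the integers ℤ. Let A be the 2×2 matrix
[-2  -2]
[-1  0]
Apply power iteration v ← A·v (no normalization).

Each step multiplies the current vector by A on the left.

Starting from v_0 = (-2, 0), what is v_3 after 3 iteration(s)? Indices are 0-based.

v_0 = (-2, 0).
v_1 = A·v_0 = (4, 2).
v_2 = A·v_1 = (-12, -4).
v_3 = A·v_2 = (32, 12).

v_3 = (32, 12)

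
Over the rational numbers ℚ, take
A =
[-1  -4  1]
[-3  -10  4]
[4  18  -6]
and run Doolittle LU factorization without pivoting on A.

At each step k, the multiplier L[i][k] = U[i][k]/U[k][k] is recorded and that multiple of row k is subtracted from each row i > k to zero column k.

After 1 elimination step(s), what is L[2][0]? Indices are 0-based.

L[2][0] = -4

k=0: U[0][0]=-1
  eliminate (1,0): mult=3, new row 1: (0, 2, 1); set L[1][0]=3
  eliminate (2,0): mult=-4, new row 2: (0, 2, -2); set L[2][0]=-4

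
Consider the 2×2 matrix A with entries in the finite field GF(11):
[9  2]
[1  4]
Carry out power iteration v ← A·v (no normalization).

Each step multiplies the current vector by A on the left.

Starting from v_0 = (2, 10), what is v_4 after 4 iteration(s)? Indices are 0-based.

v_0 = (2, 10).
v_1 = A·v_0 = (5, 9).
v_2 = A·v_1 = (8, 8).
v_3 = A·v_2 = (0, 7).
v_4 = A·v_3 = (3, 6).

v_4 = (3, 6)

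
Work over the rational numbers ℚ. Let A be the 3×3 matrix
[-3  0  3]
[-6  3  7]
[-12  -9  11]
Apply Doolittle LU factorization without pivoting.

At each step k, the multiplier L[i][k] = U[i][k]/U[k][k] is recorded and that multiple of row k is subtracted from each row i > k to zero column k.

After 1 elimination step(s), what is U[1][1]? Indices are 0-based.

k=0: U[0][0]=-3
  eliminate (1,0): mult=2, new row 1: (0, 3, 1); set L[1][0]=2
  eliminate (2,0): mult=4, new row 2: (0, -9, -1); set L[2][0]=4

U[1][1] = 3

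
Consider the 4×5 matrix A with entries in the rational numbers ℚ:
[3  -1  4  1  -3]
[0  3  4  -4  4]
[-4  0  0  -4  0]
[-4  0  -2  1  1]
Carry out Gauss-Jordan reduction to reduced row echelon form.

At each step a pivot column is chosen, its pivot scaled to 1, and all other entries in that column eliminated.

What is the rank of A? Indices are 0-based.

rank = 4

[1] R0 /= 3  ⇒  (1, -1/3, 4/3, 1/3, -1)
     R2 -= -4·R0  ⇒  (0, -4/3, 16/3, -8/3, -4)
     R3 -= -4·R0  ⇒  (0, -4/3, 10/3, 7/3, -3)
[2] R1 /= 3  ⇒  (0, 1, 4/3, -4/3, 4/3)
     R0 -= -1/3·R1  ⇒  (1, 0, 16/9, -1/9, -5/9)
     R2 -= -4/3·R1  ⇒  (0, 0, 64/9, -40/9, -20/9)
     R3 -= -4/3·R1  ⇒  (0, 0, 46/9, 5/9, -11/9)
[3] R2 /= 64/9  ⇒  (0, 0, 1, -5/8, -5/16)
     R0 -= 16/9·R2  ⇒  (1, 0, 0, 1, 0)
     R1 -= 4/3·R2  ⇒  (0, 1, 0, -1/2, 7/4)
     R3 -= 46/9·R2  ⇒  (0, 0, 0, 15/4, 3/8)
[4] R3 /= 15/4  ⇒  (0, 0, 0, 1, 1/10)
     R0 -= 1·R3  ⇒  (1, 0, 0, 0, -1/10)
     R1 -= -1/2·R3  ⇒  (0, 1, 0, 0, 9/5)
     R2 -= -5/8·R3  ⇒  (0, 0, 1, 0, -1/4)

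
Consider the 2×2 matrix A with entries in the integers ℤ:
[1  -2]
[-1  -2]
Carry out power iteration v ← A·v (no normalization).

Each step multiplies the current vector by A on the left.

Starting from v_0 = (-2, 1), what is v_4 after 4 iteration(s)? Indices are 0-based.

v_0 = (-2, 1).
v_1 = A·v_0 = (-4, 0).
v_2 = A·v_1 = (-4, 4).
v_3 = A·v_2 = (-12, -4).
v_4 = A·v_3 = (-4, 20).

v_4 = (-4, 20)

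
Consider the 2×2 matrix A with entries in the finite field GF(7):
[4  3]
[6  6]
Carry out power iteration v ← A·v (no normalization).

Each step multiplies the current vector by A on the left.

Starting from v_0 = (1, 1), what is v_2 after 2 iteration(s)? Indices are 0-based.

v_2 = (1, 2)

v_0 = (1, 1).
v_1 = A·v_0 = (0, 5).
v_2 = A·v_1 = (1, 2).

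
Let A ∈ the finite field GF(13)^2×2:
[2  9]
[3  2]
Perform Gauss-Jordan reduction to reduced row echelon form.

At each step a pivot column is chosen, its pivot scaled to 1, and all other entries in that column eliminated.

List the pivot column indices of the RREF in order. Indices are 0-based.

pivot(0,0)=2: scale R0 → (1, 11)
  clear (1,0): R1 −= (3)R0 → (0, 8)
pivot(1,1)=8: scale R1 → (0, 1)
  clear (0,1): R0 −= (11)R1 → (1, 0)

pivot columns: 0, 1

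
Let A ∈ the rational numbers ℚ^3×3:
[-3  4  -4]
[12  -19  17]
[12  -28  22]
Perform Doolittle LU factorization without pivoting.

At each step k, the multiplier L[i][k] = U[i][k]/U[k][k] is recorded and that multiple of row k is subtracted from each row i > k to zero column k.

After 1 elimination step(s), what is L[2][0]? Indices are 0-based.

L[2][0] = -4

Step 1: pivot at (0,0) is -3.
  row1 ← row1 − (-4)·row0  ⇒  L[1][0]=-4, U row1=(0, -3, 1)
  row2 ← row2 − (-4)·row0  ⇒  L[2][0]=-4, U row2=(0, -12, 6)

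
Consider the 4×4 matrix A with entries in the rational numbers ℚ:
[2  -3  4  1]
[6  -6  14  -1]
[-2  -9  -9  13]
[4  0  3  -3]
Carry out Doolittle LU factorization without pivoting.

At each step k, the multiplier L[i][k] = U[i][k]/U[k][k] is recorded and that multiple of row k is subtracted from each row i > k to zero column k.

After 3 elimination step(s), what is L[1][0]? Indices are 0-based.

L[1][0] = 3

Step 1: pivot at (0,0) is 2.
  row1 ← row1 − (3)·row0  ⇒  L[1][0]=3, U row1=(0, 3, 2, -4)
  row2 ← row2 − (-1)·row0  ⇒  L[2][0]=-1, U row2=(0, -12, -5, 14)
  row3 ← row3 − (2)·row0  ⇒  L[3][0]=2, U row3=(0, 6, -5, -5)
Step 2: pivot at (1,1) is 3.
  row2 ← row2 − (-4)·row1  ⇒  L[2][1]=-4, U row2=(0, 0, 3, -2)
  row3 ← row3 − (2)·row1  ⇒  L[3][1]=2, U row3=(0, 0, -9, 3)
Step 3: pivot at (2,2) is 3.
  row3 ← row3 − (-3)·row2  ⇒  L[3][2]=-3, U row3=(0, 0, 0, -3)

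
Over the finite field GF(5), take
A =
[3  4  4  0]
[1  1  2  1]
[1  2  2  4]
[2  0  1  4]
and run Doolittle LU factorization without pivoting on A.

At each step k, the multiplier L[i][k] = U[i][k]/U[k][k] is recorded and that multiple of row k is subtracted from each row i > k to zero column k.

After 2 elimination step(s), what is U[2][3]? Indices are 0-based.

U[2][3] = 1

Step 1: pivot at (0,0) is 3.
  row1 ← row1 − (2)·row0  ⇒  L[1][0]=2, U row1=(0, 3, 4, 1)
  row2 ← row2 − (2)·row0  ⇒  L[2][0]=2, U row2=(0, 4, 4, 4)
  row3 ← row3 − (4)·row0  ⇒  L[3][0]=4, U row3=(0, 4, 0, 4)
Step 2: pivot at (1,1) is 3.
  row2 ← row2 − (3)·row1  ⇒  L[2][1]=3, U row2=(0, 0, 2, 1)
  row3 ← row3 − (3)·row1  ⇒  L[3][1]=3, U row3=(0, 0, 3, 1)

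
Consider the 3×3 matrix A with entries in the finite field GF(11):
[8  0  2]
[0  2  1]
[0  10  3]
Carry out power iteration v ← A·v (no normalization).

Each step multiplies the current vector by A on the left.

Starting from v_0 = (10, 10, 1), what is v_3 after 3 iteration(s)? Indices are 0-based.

v_3 = (3, 6, 4)

v_0 = (10, 10, 1).
v_1 = A·v_0 = (5, 10, 4).
v_2 = A·v_1 = (4, 2, 2).
v_3 = A·v_2 = (3, 6, 4).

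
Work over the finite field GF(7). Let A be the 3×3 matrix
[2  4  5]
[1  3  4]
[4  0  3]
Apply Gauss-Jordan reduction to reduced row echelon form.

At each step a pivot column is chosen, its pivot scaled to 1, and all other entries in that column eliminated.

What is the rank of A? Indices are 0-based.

rank = 3

[1] R0 /= 2  ⇒  (1, 2, 6)
     R1 -= 1·R0  ⇒  (0, 1, 5)
     R2 -= 4·R0  ⇒  (0, 6, 0)
[2] R1 /= 1  ⇒  (0, 1, 5)
     R0 -= 2·R1  ⇒  (1, 0, 3)
     R2 -= 6·R1  ⇒  (0, 0, 5)
[3] R2 /= 5  ⇒  (0, 0, 1)
     R0 -= 3·R2  ⇒  (1, 0, 0)
     R1 -= 5·R2  ⇒  (0, 1, 0)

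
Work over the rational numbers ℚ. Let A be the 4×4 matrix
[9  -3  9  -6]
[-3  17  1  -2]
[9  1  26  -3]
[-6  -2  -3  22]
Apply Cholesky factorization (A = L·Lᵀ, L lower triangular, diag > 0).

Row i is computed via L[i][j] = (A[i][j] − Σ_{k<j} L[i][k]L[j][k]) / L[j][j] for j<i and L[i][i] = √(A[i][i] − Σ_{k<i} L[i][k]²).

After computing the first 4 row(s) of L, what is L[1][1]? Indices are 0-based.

L[1][1] = 4

Step 1: L[0][0] = √(9) = 3.
  L[1][0] = (-3) / L[0][0] = -1.
Step 2: L[1][1] = √(16) = 4.
  L[2][0] = (9) / L[0][0] = 3.
  L[2][1] = (4) / L[1][1] = 1.
Step 3: L[2][2] = √(16) = 4.
  L[3][0] = (-6) / L[0][0] = -2.
  L[3][1] = (-4) / L[1][1] = -1.
  L[3][2] = (4) / L[2][2] = 1.
Step 4: L[3][3] = √(16) = 4.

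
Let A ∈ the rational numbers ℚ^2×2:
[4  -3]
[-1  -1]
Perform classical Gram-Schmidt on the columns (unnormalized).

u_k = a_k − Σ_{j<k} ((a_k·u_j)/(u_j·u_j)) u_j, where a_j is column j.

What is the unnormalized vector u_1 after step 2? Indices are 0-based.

Step 1: u_0 = a_0 = (4, -1).
Step 2: u_1 = a_1 − (-11/17)·u_0 = (-7/17, -28/17).

u_1 = (-7/17, -28/17)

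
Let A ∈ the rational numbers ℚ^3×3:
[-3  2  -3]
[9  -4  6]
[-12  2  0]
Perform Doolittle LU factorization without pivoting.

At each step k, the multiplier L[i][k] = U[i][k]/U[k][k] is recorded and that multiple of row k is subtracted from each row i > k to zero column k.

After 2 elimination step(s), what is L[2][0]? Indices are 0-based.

[col 0] pivot -3
  R1 -= -3*R0 → (0, 2, -3)  (L[1][0] := -3)
  R2 -= 4*R0 → (0, -6, 12)  (L[2][0] := 4)
[col 1] pivot 2
  R2 -= -3*R1 → (0, 0, 3)  (L[2][1] := -3)

L[2][0] = 4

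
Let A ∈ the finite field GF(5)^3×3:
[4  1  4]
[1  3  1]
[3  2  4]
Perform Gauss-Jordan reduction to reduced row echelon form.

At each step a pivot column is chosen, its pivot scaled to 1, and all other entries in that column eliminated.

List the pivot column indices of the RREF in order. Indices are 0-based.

pivot columns: 0, 1, 2

step 1: normalize row 0 (÷4) = (1, 4, 1)
  row 1: subtract 1×row0 = (0, 4, 0)
  row 2: subtract 3×row0 = (0, 0, 1)
step 2: normalize row 1 (÷4) = (0, 1, 0)
  row 0: subtract 4×row1 = (1, 0, 1)
step 3: normalize row 2 (÷1) = (0, 0, 1)
  row 0: subtract 1×row2 = (1, 0, 0)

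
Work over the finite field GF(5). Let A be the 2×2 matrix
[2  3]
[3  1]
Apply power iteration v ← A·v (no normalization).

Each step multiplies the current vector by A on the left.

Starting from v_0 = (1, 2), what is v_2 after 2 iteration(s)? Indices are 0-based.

v_0 = (1, 2).
v_1 = A·v_0 = (3, 0).
v_2 = A·v_1 = (1, 4).

v_2 = (1, 4)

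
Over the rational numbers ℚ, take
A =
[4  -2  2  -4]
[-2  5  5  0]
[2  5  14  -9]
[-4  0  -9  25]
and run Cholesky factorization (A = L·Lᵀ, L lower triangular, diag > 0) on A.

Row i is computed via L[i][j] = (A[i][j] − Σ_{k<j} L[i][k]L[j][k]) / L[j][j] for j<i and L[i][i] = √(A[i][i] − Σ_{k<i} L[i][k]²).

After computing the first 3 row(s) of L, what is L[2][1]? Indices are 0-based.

Step 1: L[0][0] = √(4) = 2.
  L[1][0] = (-2) / L[0][0] = -1.
Step 2: L[1][1] = √(4) = 2.
  L[2][0] = (2) / L[0][0] = 1.
  L[2][1] = (6) / L[1][1] = 3.
Step 3: L[2][2] = √(4) = 2.

L[2][1] = 3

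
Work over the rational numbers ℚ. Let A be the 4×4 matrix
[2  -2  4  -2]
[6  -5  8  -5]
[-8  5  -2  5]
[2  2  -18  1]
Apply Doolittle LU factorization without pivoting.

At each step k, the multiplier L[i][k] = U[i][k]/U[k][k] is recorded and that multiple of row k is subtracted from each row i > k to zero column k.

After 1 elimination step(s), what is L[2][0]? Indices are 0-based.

L[2][0] = -4

[col 0] pivot 2
  R1 -= 3*R0 → (0, 1, -4, 1)  (L[1][0] := 3)
  R2 -= -4*R0 → (0, -3, 14, -3)  (L[2][0] := -4)
  R3 -= 1*R0 → (0, 4, -22, 3)  (L[3][0] := 1)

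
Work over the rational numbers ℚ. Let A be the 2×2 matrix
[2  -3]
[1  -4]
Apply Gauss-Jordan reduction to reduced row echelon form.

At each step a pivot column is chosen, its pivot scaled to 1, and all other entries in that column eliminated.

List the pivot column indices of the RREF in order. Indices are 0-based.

pivot columns: 0, 1

[1] R0 /= 2  ⇒  (1, -3/2)
     R1 -= 1·R0  ⇒  (0, -5/2)
[2] R1 /= -5/2  ⇒  (0, 1)
     R0 -= -3/2·R1  ⇒  (1, 0)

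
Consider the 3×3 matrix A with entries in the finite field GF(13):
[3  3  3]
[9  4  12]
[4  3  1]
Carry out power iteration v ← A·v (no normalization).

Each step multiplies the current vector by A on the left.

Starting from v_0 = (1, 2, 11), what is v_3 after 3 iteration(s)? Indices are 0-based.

v_3 = (6, 8, 7)

v_0 = (1, 2, 11).
v_1 = A·v_0 = (3, 6, 8).
v_2 = A·v_1 = (12, 4, 12).
v_3 = A·v_2 = (6, 8, 7).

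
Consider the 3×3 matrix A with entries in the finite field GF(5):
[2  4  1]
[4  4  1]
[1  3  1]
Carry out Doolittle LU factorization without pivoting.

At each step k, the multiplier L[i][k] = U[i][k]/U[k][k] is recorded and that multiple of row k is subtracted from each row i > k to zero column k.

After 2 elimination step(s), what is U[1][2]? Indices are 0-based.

Step 1: pivot at (0,0) is 2.
  row1 ← row1 − (2)·row0  ⇒  L[1][0]=2, U row1=(0, 1, 4)
  row2 ← row2 − (3)·row0  ⇒  L[2][0]=3, U row2=(0, 1, 3)
Step 2: pivot at (1,1) is 1.
  row2 ← row2 − (1)·row1  ⇒  L[2][1]=1, U row2=(0, 0, 4)

U[1][2] = 4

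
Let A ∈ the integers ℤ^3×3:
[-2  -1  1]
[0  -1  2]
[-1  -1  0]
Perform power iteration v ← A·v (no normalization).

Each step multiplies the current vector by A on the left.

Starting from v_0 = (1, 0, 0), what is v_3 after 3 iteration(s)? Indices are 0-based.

v_3 = (-2, 6, -1)

v_0 = (1, 0, 0).
v_1 = A·v_0 = (-2, 0, -1).
v_2 = A·v_1 = (3, -2, 2).
v_3 = A·v_2 = (-2, 6, -1).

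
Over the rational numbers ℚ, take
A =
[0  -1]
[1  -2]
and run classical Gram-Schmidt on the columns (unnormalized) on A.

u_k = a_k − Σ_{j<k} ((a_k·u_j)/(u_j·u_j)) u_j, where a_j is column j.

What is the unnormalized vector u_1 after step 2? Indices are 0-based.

u_1 = (-1, 0)

Step 1: u_0 = a_0 = (0, 1).
Step 2: u_1 = a_1 − (-2)·u_0 = (-1, 0).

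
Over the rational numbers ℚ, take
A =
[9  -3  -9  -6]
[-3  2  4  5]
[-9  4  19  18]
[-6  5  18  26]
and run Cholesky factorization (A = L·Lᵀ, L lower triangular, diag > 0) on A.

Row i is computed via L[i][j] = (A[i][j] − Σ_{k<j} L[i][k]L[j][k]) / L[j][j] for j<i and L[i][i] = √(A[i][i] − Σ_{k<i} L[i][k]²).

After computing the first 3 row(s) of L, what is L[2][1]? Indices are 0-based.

L[2][1] = 1

Step 1: L[0][0] = √(9) = 3.
  L[1][0] = (-3) / L[0][0] = -1.
Step 2: L[1][1] = √(1) = 1.
  L[2][0] = (-9) / L[0][0] = -3.
  L[2][1] = (1) / L[1][1] = 1.
Step 3: L[2][2] = √(9) = 3.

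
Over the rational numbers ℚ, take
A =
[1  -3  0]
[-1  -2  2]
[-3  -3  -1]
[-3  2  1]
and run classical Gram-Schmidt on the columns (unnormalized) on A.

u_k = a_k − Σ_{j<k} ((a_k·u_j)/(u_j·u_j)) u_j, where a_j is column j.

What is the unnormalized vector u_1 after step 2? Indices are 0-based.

Step 1: u_0 = a_0 = (1, -1, -3, -3).
Step 2: u_1 = a_1 − (1/10)·u_0 = (-31/10, -19/10, -27/10, 23/10).

u_1 = (-31/10, -19/10, -27/10, 23/10)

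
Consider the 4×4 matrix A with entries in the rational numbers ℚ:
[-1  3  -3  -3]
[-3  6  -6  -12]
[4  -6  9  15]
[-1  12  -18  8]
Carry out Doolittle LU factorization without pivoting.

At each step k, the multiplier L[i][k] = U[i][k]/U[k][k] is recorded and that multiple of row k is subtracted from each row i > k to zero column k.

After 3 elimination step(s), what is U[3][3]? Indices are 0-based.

[col 0] pivot -1
  R1 -= 3*R0 → (0, -3, 3, -3)  (L[1][0] := 3)
  R2 -= -4*R0 → (0, 6, -3, 3)  (L[2][0] := -4)
  R3 -= 1*R0 → (0, 9, -15, 11)  (L[3][0] := 1)
[col 1] pivot -3
  R2 -= -2*R1 → (0, 0, 3, -3)  (L[2][1] := -2)
  R3 -= -3*R1 → (0, 0, -6, 2)  (L[3][1] := -3)
[col 2] pivot 3
  R3 -= -2*R2 → (0, 0, 0, -4)  (L[3][2] := -2)

U[3][3] = -4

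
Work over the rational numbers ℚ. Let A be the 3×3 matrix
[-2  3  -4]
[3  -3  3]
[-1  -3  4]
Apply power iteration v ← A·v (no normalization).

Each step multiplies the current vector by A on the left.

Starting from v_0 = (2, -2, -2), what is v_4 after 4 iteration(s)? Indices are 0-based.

v_0 = (2, -2, -2).
v_1 = A·v_0 = (-2, 6, -4).
v_2 = A·v_1 = (38, -36, -32).
v_3 = A·v_2 = (-56, 126, -58).
v_4 = A·v_3 = (722, -720, -554).

v_4 = (722, -720, -554)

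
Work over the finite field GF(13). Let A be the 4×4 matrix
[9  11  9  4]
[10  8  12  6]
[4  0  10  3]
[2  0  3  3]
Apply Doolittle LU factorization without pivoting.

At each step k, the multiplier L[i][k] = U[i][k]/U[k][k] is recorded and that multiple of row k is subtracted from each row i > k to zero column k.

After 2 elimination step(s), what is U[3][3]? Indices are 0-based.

U[3][3] = 6

[col 0] pivot 9
  R1 -= 4*R0 → (0, 3, 2, 3)  (L[1][0] := 4)
  R2 -= 12*R0 → (0, 11, 6, 7)  (L[2][0] := 12)
  R3 -= 6*R0 → (0, 12, 1, 5)  (L[3][0] := 6)
[col 1] pivot 3
  R2 -= 8*R1 → (0, 0, 3, 9)  (L[2][1] := 8)
  R3 -= 4*R1 → (0, 0, 6, 6)  (L[3][1] := 4)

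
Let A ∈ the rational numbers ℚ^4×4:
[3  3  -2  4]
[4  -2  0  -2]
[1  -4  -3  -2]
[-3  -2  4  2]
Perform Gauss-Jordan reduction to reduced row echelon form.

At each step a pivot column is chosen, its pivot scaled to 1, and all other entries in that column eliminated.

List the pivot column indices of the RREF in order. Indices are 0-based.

step 1: normalize row 0 (÷3) = (1, 1, -2/3, 4/3)
  row 1: subtract 4×row0 = (0, -6, 8/3, -22/3)
  row 2: subtract 1×row0 = (0, -5, -7/3, -10/3)
  row 3: subtract -3×row0 = (0, 1, 2, 6)
step 2: normalize row 1 (÷-6) = (0, 1, -4/9, 11/9)
  row 0: subtract 1×row1 = (1, 0, -2/9, 1/9)
  row 2: subtract -5×row1 = (0, 0, -41/9, 25/9)
  row 3: subtract 1×row1 = (0, 0, 22/9, 43/9)
step 3: normalize row 2 (÷-41/9) = (0, 0, 1, -25/41)
  row 0: subtract -2/9×row2 = (1, 0, 0, -1/41)
  row 1: subtract -4/9×row2 = (0, 1, 0, 39/41)
  row 3: subtract 22/9×row2 = (0, 0, 0, 257/41)
step 4: normalize row 3 (÷257/41) = (0, 0, 0, 1)
  row 0: subtract -1/41×row3 = (1, 0, 0, 0)
  row 1: subtract 39/41×row3 = (0, 1, 0, 0)
  row 2: subtract -25/41×row3 = (0, 0, 1, 0)

pivot columns: 0, 1, 2, 3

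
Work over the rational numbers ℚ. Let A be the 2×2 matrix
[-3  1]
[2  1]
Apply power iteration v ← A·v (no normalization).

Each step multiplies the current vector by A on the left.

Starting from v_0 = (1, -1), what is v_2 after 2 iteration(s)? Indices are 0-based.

v_0 = (1, -1).
v_1 = A·v_0 = (-4, 1).
v_2 = A·v_1 = (13, -7).

v_2 = (13, -7)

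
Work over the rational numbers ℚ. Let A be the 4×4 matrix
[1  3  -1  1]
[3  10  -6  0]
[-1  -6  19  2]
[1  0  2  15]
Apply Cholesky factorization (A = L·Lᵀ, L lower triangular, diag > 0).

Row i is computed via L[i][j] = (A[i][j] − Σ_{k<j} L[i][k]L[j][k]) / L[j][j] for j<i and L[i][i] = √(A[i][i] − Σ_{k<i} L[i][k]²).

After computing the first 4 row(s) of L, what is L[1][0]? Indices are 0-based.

Step 1: L[0][0] = √(1) = 1.
  L[1][0] = (3) / L[0][0] = 3.
Step 2: L[1][1] = √(1) = 1.
  L[2][0] = (-1) / L[0][0] = -1.
  L[2][1] = (-3) / L[1][1] = -3.
Step 3: L[2][2] = √(9) = 3.
  L[3][0] = (1) / L[0][0] = 1.
  L[3][1] = (-3) / L[1][1] = -3.
  L[3][2] = (-6) / L[2][2] = -2.
Step 4: L[3][3] = √(1) = 1.

L[1][0] = 3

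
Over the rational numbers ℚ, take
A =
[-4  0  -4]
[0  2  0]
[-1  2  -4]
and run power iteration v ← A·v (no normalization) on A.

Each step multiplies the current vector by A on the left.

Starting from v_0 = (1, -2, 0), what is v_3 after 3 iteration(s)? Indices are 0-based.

v_3 = (-208, -16, -116)

v_0 = (1, -2, 0).
v_1 = A·v_0 = (-4, -4, -5).
v_2 = A·v_1 = (36, -8, 16).
v_3 = A·v_2 = (-208, -16, -116).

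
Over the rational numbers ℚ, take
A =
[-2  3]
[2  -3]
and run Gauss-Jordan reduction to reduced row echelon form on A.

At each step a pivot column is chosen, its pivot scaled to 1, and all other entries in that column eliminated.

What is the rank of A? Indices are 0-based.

pivot(0,0)=-2: scale R0 → (1, -3/2)
  clear (1,0): R1 −= (2)R0 → (0, 0)
col 1: no nonzero at/below row 1; advance.

rank = 1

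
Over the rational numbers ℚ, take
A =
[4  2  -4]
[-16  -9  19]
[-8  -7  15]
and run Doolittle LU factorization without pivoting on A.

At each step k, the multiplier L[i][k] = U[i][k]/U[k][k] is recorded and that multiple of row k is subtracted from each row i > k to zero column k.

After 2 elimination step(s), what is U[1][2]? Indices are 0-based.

[col 0] pivot 4
  R1 -= -4*R0 → (0, -1, 3)  (L[1][0] := -4)
  R2 -= -2*R0 → (0, -3, 7)  (L[2][0] := -2)
[col 1] pivot -1
  R2 -= 3*R1 → (0, 0, -2)  (L[2][1] := 3)

U[1][2] = 3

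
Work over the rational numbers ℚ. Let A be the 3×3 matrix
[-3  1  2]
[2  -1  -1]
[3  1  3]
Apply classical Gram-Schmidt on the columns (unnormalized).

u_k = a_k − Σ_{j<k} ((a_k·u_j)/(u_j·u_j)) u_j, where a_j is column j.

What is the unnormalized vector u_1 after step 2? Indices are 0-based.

u_1 = (8/11, -9/11, 14/11)

Step 1: u_0 = a_0 = (-3, 2, 3).
Step 2: u_1 = a_1 − (-1/11)·u_0 = (8/11, -9/11, 14/11).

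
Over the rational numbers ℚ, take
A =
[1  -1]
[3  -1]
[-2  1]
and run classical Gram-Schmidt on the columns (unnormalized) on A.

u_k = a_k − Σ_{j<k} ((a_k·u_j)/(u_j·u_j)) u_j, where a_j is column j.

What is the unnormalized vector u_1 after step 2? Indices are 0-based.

Step 1: u_0 = a_0 = (1, 3, -2).
Step 2: u_1 = a_1 − (-3/7)·u_0 = (-4/7, 2/7, 1/7).

u_1 = (-4/7, 2/7, 1/7)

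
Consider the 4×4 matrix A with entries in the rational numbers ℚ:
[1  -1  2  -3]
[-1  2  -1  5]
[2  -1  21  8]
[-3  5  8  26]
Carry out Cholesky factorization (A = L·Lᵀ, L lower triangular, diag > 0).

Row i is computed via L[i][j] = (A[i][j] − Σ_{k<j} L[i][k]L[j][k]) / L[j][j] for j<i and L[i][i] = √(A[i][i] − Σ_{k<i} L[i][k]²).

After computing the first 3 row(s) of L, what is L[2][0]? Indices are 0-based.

L[2][0] = 2

Step 1: L[0][0] = √(1) = 1.
  L[1][0] = (-1) / L[0][0] = -1.
Step 2: L[1][1] = √(1) = 1.
  L[2][0] = (2) / L[0][0] = 2.
  L[2][1] = (1) / L[1][1] = 1.
Step 3: L[2][2] = √(16) = 4.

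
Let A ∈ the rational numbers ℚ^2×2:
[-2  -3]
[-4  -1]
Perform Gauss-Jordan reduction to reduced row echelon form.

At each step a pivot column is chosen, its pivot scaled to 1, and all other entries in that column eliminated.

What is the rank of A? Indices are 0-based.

rank = 2

step 1: normalize row 0 (÷-2) = (1, 3/2)
  row 1: subtract -4×row0 = (0, 5)
step 2: normalize row 1 (÷5) = (0, 1)
  row 0: subtract 3/2×row1 = (1, 0)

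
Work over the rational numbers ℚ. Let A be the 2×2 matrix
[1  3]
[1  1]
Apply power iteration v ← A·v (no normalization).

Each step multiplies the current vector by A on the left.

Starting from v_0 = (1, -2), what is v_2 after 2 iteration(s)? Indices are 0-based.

v_2 = (-8, -6)

v_0 = (1, -2).
v_1 = A·v_0 = (-5, -1).
v_2 = A·v_1 = (-8, -6).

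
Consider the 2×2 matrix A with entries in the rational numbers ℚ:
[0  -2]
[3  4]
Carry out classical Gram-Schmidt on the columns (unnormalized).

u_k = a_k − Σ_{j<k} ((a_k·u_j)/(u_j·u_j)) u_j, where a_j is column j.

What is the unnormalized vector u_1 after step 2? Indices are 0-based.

Step 1: u_0 = a_0 = (0, 3).
Step 2: u_1 = a_1 − (4/3)·u_0 = (-2, 0).

u_1 = (-2, 0)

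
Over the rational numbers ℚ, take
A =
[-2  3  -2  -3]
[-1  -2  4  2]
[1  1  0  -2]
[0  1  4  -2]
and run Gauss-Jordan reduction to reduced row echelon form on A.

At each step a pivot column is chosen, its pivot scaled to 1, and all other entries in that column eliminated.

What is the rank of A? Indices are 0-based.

rank = 4

[1] R0 /= -2  ⇒  (1, -3/2, 1, 3/2)
     R1 -= -1·R0  ⇒  (0, -7/2, 5, 7/2)
     R2 -= 1·R0  ⇒  (0, 5/2, -1, -7/2)
[2] R1 /= -7/2  ⇒  (0, 1, -10/7, -1)
     R0 -= -3/2·R1  ⇒  (1, 0, -8/7, 0)
     R2 -= 5/2·R1  ⇒  (0, 0, 18/7, -1)
     R3 -= 1·R1  ⇒  (0, 0, 38/7, -1)
[3] R2 /= 18/7  ⇒  (0, 0, 1, -7/18)
     R0 -= -8/7·R2  ⇒  (1, 0, 0, -4/9)
     R1 -= -10/7·R2  ⇒  (0, 1, 0, -14/9)
     R3 -= 38/7·R2  ⇒  (0, 0, 0, 10/9)
[4] R3 /= 10/9  ⇒  (0, 0, 0, 1)
     R0 -= -4/9·R3  ⇒  (1, 0, 0, 0)
     R1 -= -14/9·R3  ⇒  (0, 1, 0, 0)
     R2 -= -7/18·R3  ⇒  (0, 0, 1, 0)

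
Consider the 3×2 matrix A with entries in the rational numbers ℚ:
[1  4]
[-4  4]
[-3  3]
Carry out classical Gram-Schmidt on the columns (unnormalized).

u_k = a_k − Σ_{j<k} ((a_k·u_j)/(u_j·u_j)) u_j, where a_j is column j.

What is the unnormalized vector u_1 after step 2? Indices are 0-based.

u_1 = (125/26, 10/13, 15/26)

Step 1: u_0 = a_0 = (1, -4, -3).
Step 2: u_1 = a_1 − (-21/26)·u_0 = (125/26, 10/13, 15/26).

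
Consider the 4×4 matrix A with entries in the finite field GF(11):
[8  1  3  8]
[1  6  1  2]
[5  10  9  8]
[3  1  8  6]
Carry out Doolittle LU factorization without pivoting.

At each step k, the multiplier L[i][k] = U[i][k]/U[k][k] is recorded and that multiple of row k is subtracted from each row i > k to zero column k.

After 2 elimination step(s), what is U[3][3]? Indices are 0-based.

[col 0] pivot 8
  R1 -= 7*R0 → (0, 10, 2, 1)  (L[1][0] := 7)
  R2 -= 2*R0 → (0, 8, 3, 3)  (L[2][0] := 2)
  R3 -= 10*R0 → (0, 2, 0, 3)  (L[3][0] := 10)
[col 1] pivot 10
  R2 -= 3*R1 → (0, 0, 8, 0)  (L[2][1] := 3)
  R3 -= 9*R1 → (0, 0, 4, 5)  (L[3][1] := 9)

U[3][3] = 5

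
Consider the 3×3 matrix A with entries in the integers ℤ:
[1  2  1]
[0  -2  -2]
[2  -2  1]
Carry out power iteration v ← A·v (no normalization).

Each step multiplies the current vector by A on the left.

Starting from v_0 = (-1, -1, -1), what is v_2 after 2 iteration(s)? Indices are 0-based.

v_0 = (-1, -1, -1).
v_1 = A·v_0 = (-4, 4, -1).
v_2 = A·v_1 = (3, -6, -17).

v_2 = (3, -6, -17)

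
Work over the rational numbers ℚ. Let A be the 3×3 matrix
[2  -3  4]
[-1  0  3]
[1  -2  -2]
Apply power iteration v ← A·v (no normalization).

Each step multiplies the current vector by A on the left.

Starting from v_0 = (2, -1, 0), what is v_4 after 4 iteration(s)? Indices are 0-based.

v_0 = (2, -1, 0).
v_1 = A·v_0 = (7, -2, 4).
v_2 = A·v_1 = (36, 5, 3).
v_3 = A·v_2 = (69, -27, 20).
v_4 = A·v_3 = (299, -9, 83).

v_4 = (299, -9, 83)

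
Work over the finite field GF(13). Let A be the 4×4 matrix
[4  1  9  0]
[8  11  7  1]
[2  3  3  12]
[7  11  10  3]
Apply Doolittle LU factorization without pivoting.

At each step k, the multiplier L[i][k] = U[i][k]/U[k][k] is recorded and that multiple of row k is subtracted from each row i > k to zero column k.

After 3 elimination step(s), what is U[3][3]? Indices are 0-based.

U[3][3] = 7

Step 1: pivot at (0,0) is 4.
  row1 ← row1 − (2)·row0  ⇒  L[1][0]=2, U row1=(0, 9, 2, 1)
  row2 ← row2 − (7)·row0  ⇒  L[2][0]=7, U row2=(0, 9, 5, 12)
  row3 ← row3 − (5)·row0  ⇒  L[3][0]=5, U row3=(0, 6, 4, 3)
Step 2: pivot at (1,1) is 9.
  row2 ← row2 − (1)·row1  ⇒  L[2][1]=1, U row2=(0, 0, 3, 11)
  row3 ← row3 − (5)·row1  ⇒  L[3][1]=5, U row3=(0, 0, 7, 11)
Step 3: pivot at (2,2) is 3.
  row3 ← row3 − (11)·row2  ⇒  L[3][2]=11, U row3=(0, 0, 0, 7)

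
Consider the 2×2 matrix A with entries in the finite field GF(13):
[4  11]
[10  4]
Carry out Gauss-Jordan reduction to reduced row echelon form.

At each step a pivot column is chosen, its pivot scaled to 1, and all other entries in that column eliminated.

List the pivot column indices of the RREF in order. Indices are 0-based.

step 1: normalize row 0 (÷4) = (1, 6)
  row 1: subtract 10×row0 = (0, 9)
step 2: normalize row 1 (÷9) = (0, 1)
  row 0: subtract 6×row1 = (1, 0)

pivot columns: 0, 1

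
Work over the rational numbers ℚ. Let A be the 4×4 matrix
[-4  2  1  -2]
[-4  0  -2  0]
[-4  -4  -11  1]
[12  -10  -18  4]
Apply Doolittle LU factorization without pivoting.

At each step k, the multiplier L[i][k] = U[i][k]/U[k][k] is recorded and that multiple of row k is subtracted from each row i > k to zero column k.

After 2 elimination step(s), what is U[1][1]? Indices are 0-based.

U[1][1] = -2

[col 0] pivot -4
  R1 -= 1*R0 → (0, -2, -3, 2)  (L[1][0] := 1)
  R2 -= 1*R0 → (0, -6, -12, 3)  (L[2][0] := 1)
  R3 -= -3*R0 → (0, -4, -15, -2)  (L[3][0] := -3)
[col 1] pivot -2
  R2 -= 3*R1 → (0, 0, -3, -3)  (L[2][1] := 3)
  R3 -= 2*R1 → (0, 0, -9, -6)  (L[3][1] := 2)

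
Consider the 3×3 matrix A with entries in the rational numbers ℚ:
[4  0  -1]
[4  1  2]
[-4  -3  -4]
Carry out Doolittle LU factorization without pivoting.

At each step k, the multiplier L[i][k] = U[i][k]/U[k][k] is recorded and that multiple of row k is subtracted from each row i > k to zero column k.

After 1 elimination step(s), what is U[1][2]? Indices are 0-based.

[col 0] pivot 4
  R1 -= 1*R0 → (0, 1, 3)  (L[1][0] := 1)
  R2 -= -1*R0 → (0, -3, -5)  (L[2][0] := -1)

U[1][2] = 3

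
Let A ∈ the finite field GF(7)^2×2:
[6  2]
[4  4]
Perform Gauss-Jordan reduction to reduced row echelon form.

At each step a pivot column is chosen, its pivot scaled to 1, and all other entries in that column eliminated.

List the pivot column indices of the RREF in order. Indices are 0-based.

pivot columns: 0, 1

[1] R0 /= 6  ⇒  (1, 5)
     R1 -= 4·R0  ⇒  (0, 5)
[2] R1 /= 5  ⇒  (0, 1)
     R0 -= 5·R1  ⇒  (1, 0)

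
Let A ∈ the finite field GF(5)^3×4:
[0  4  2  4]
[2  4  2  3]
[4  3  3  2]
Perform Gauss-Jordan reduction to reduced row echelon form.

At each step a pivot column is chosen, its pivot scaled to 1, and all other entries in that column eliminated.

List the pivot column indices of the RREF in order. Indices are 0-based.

step 1: exchange rows 0,1
step 1: normalize row 0 (÷2) = (1, 2, 1, 4)
  row 2: subtract 4×row0 = (0, 0, 4, 1)
step 2: normalize row 1 (÷4) = (0, 1, 3, 1)
  row 0: subtract 2×row1 = (1, 0, 0, 2)
step 3: normalize row 2 (÷4) = (0, 0, 1, 4)
  row 1: subtract 3×row2 = (0, 1, 0, 4)

pivot columns: 0, 1, 2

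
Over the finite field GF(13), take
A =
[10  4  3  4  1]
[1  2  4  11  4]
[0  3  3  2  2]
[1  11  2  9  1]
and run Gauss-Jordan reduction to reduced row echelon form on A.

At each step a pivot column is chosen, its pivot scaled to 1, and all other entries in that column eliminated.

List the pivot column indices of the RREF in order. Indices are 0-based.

step 1: normalize row 0 (÷10) = (1, 3, 12, 3, 4)
  row 1: subtract 1×row0 = (0, 12, 5, 8, 0)
  row 3: subtract 1×row0 = (0, 8, 3, 6, 10)
step 2: normalize row 1 (÷12) = (0, 1, 8, 5, 0)
  row 0: subtract 3×row1 = (1, 0, 1, 1, 4)
  row 2: subtract 3×row1 = (0, 0, 5, 0, 2)
  row 3: subtract 8×row1 = (0, 0, 4, 5, 10)
step 3: normalize row 2 (÷5) = (0, 0, 1, 0, 3)
  row 0: subtract 1×row2 = (1, 0, 0, 1, 1)
  row 1: subtract 8×row2 = (0, 1, 0, 5, 2)
  row 3: subtract 4×row2 = (0, 0, 0, 5, 11)
step 4: normalize row 3 (÷5) = (0, 0, 0, 1, 10)
  row 0: subtract 1×row3 = (1, 0, 0, 0, 4)
  row 1: subtract 5×row3 = (0, 1, 0, 0, 4)

pivot columns: 0, 1, 2, 3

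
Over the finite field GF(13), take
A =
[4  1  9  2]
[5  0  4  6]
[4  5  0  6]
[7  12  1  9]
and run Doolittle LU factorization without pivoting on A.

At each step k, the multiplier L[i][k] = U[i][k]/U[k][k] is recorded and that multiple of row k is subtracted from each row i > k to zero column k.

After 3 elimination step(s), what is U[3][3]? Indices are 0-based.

U[3][3] = 2

Step 1: pivot at (0,0) is 4.
  row1 ← row1 − (11)·row0  ⇒  L[1][0]=11, U row1=(0, 2, 9, 10)
  row2 ← row2 − (1)·row0  ⇒  L[2][0]=1, U row2=(0, 4, 4, 4)
  row3 ← row3 − (5)·row0  ⇒  L[3][0]=5, U row3=(0, 7, 8, 12)
Step 2: pivot at (1,1) is 2.
  row2 ← row2 − (2)·row1  ⇒  L[2][1]=2, U row2=(0, 0, 12, 10)
  row3 ← row3 − (10)·row1  ⇒  L[3][1]=10, U row3=(0, 0, 9, 3)
Step 3: pivot at (2,2) is 12.
  row3 ← row3 − (4)·row2  ⇒  L[3][2]=4, U row3=(0, 0, 0, 2)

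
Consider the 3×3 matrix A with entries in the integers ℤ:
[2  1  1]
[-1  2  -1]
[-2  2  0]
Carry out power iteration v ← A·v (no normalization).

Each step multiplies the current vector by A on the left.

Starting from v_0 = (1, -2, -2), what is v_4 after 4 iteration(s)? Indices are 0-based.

v_4 = (-3, 34, 90)

v_0 = (1, -2, -2).
v_1 = A·v_0 = (-2, -3, -6).
v_2 = A·v_1 = (-13, 2, -2).
v_3 = A·v_2 = (-26, 19, 30).
v_4 = A·v_3 = (-3, 34, 90).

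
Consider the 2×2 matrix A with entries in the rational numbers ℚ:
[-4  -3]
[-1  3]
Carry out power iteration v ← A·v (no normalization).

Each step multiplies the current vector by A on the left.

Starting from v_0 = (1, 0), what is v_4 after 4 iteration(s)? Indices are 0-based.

v_4 = (364, 31)

v_0 = (1, 0).
v_1 = A·v_0 = (-4, -1).
v_2 = A·v_1 = (19, 1).
v_3 = A·v_2 = (-79, -16).
v_4 = A·v_3 = (364, 31).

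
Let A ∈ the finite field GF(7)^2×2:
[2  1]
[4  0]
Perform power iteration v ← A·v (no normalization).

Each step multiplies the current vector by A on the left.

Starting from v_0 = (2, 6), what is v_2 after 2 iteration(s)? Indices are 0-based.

v_0 = (2, 6).
v_1 = A·v_0 = (3, 1).
v_2 = A·v_1 = (0, 5).

v_2 = (0, 5)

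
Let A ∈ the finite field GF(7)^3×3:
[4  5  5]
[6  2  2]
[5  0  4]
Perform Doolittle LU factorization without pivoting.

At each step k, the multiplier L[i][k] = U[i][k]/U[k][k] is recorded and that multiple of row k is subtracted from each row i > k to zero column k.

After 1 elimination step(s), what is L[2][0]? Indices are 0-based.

k=0: U[0][0]=4
  eliminate (1,0): mult=5, new row 1: (0, 5, 5); set L[1][0]=5
  eliminate (2,0): mult=3, new row 2: (0, 6, 3); set L[2][0]=3

L[2][0] = 3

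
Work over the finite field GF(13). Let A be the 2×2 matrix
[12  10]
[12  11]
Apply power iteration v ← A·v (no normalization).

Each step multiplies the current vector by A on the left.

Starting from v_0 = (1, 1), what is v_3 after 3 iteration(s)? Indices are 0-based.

v_0 = (1, 1).
v_1 = A·v_0 = (9, 10).
v_2 = A·v_1 = (0, 10).
v_3 = A·v_2 = (9, 6).

v_3 = (9, 6)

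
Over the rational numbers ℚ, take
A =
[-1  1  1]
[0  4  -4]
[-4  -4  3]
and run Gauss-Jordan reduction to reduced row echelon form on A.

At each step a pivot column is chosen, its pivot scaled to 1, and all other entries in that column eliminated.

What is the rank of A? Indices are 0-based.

rank = 3

pivot(0,0)=-1: scale R0 → (1, -1, -1)
  clear (2,0): R2 −= (-4)R0 → (0, -8, -1)
pivot(1,1)=4: scale R1 → (0, 1, -1)
  clear (0,1): R0 −= (-1)R1 → (1, 0, -2)
  clear (2,1): R2 −= (-8)R1 → (0, 0, -9)
pivot(2,2)=-9: scale R2 → (0, 0, 1)
  clear (0,2): R0 −= (-2)R2 → (1, 0, 0)
  clear (1,2): R1 −= (-1)R2 → (0, 1, 0)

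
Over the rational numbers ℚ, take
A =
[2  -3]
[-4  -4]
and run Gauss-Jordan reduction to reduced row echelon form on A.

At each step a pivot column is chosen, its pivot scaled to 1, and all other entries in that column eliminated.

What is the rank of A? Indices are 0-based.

rank = 2

step 1: normalize row 0 (÷2) = (1, -3/2)
  row 1: subtract -4×row0 = (0, -10)
step 2: normalize row 1 (÷-10) = (0, 1)
  row 0: subtract -3/2×row1 = (1, 0)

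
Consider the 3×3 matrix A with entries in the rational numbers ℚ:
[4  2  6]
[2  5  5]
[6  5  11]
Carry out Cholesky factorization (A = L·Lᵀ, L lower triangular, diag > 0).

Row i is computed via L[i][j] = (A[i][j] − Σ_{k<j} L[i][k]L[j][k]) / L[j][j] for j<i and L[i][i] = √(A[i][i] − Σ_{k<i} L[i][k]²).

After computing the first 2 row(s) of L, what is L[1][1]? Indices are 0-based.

L[1][1] = 2

Step 1: L[0][0] = √(4) = 2.
  L[1][0] = (2) / L[0][0] = 1.
Step 2: L[1][1] = √(4) = 2.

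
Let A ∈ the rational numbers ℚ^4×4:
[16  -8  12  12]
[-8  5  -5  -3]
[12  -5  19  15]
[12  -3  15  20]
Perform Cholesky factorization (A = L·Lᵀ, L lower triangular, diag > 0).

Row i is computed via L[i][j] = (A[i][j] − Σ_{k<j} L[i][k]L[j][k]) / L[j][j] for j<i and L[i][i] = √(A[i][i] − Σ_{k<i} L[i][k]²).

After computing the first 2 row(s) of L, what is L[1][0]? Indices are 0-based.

Step 1: L[0][0] = √(16) = 4.
  L[1][0] = (-8) / L[0][0] = -2.
Step 2: L[1][1] = √(1) = 1.

L[1][0] = -2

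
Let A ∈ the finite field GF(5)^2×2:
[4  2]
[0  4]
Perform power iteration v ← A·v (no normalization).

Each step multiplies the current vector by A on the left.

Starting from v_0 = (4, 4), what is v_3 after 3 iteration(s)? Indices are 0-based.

v_0 = (4, 4).
v_1 = A·v_0 = (4, 1).
v_2 = A·v_1 = (3, 4).
v_3 = A·v_2 = (0, 1).

v_3 = (0, 1)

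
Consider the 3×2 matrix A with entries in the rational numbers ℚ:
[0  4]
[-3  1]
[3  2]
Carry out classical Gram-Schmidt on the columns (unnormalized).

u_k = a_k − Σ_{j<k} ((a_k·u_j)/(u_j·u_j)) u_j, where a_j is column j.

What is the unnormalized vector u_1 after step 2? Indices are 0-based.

Step 1: u_0 = a_0 = (0, -3, 3).
Step 2: u_1 = a_1 − (1/6)·u_0 = (4, 3/2, 3/2).

u_1 = (4, 3/2, 3/2)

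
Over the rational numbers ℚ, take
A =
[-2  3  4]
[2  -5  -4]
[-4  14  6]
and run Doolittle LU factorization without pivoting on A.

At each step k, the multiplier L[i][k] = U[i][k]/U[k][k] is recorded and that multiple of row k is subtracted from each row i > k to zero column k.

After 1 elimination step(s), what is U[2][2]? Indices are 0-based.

U[2][2] = -2

[col 0] pivot -2
  R1 -= -1*R0 → (0, -2, 0)  (L[1][0] := -1)
  R2 -= 2*R0 → (0, 8, -2)  (L[2][0] := 2)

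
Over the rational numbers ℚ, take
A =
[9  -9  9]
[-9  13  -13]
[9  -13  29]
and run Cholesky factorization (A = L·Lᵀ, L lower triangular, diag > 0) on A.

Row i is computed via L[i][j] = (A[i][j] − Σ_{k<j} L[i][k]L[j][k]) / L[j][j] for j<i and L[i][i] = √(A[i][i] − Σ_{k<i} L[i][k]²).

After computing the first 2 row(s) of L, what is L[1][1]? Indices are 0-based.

L[1][1] = 2

Step 1: L[0][0] = √(9) = 3.
  L[1][0] = (-9) / L[0][0] = -3.
Step 2: L[1][1] = √(4) = 2.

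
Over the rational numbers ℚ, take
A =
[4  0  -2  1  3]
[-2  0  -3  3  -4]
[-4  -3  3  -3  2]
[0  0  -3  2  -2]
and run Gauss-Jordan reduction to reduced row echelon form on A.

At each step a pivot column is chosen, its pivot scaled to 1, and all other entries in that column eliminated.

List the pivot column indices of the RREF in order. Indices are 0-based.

[1] R0 /= 4  ⇒  (1, 0, -1/2, 1/4, 3/4)
     R1 -= -2·R0  ⇒  (0, 0, -4, 7/2, -5/2)
     R2 -= -4·R0  ⇒  (0, -3, 1, -2, 5)
[2] R1 <-> R2
[2] R1 /= -3  ⇒  (0, 1, -1/3, 2/3, -5/3)
[3] R2 /= -4  ⇒  (0, 0, 1, -7/8, 5/8)
     R0 -= -1/2·R2  ⇒  (1, 0, 0, -3/16, 17/16)
     R1 -= -1/3·R2  ⇒  (0, 1, 0, 3/8, -35/24)
     R3 -= -3·R2  ⇒  (0, 0, 0, -5/8, -1/8)
[4] R3 /= -5/8  ⇒  (0, 0, 0, 1, 1/5)
     R0 -= -3/16·R3  ⇒  (1, 0, 0, 0, 11/10)
     R1 -= 3/8·R3  ⇒  (0, 1, 0, 0, -23/15)
     R2 -= -7/8·R3  ⇒  (0, 0, 1, 0, 4/5)

pivot columns: 0, 1, 2, 3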